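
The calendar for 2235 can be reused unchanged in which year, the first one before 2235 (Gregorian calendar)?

2229

Two years share a calendar iff Jan 1 falls on the same weekday and both are leap or both are common. 2235: Jan 1 is Thursday, common year.
2234: Jan 1 Wednesday, common
2233: Jan 1 Tuesday, common
2232: Jan 1 Sunday, leap
2231: Jan 1 Saturday, common
2230: Jan 1 Friday, common
2229: Jan 1 Thursday, common
2229 matches on both conditions.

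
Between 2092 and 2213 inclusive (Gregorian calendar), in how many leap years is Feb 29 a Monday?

Leap years in 2092–2213: 29 of them.
Feb 29 weekday advances by 5 (mod 7) from one leap year to the next four years later (or differs when a century non-leap intervenes).
Leap-day weekdays: 2092:Fri 2096:Wed 2104:Fri 2108:Wed 2112:Mon✓ 2116:Sat 2120:Thu 2124:Tue 2128:Sun 2132:Fri 2136:Wed 2140:Mon✓ 2144:Sat …(3 more)… 2160:Fri 2164:Wed 2168:Mon✓ 2172:Sat 2176:Thu 2180:Tue 2184:Sun 2188:Fri 2192:Wed 2196:Mon✓ 2204:Wed 2208:Mon✓ 2212:Sat
Monday: 2112, 2140, 2168, 2196, 2208 → 5.

5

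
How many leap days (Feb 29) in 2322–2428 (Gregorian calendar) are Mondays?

4

Leap years in 2322–2428: 27 of them.
Feb 29 weekday advances by 5 (mod 7) from one leap year to the next four years later (or differs when a century non-leap intervenes).
Leap-day weekdays: 2324:Fri 2328:Wed 2332:Mon✓ 2336:Sat 2340:Thu 2344:Tue 2348:Sun 2352:Fri 2356:Wed 2360:Mon✓ 2364:Sat 2368:Thu 2372:Tue 2376:Sun 2380:Fri 2384:Wed 2388:Mon✓ 2392:Sat 2396:Thu 2400:Tue 2404:Sun 2408:Fri 2412:Wed 2416:Mon✓ 2420:Sat 2424:Thu 2428:Tue
Monday: 2332, 2360, 2388, 2416 → 4.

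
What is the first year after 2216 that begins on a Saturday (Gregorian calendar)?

2220

Jan 1 advances by 2 weekdays after a leap year and by 1 after a common year.
2216: Jan 1 is Monday (leap).
2217: Wednesday
2218: Thursday
2219: Friday
2220: Saturday (leap)
2220 begins on a Saturday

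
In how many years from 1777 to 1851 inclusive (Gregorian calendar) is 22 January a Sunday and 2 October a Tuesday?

3

Check each year's weekday for 22 January and 2 October:
  1777: Wed/Thu  1778: Thu/Fri  1779: Fri/Sat  1780: Sat/Mon  1781: Mon/Tue  1782: Tue/Wed  1783: Wed/Thu  1784: Thu/Sat  1785: Sat/Sun  1786: Sun/Mon  1787: Mon/Tue  1788: Tue/Thu  1789: Thu/Fri  1790: Fri/Sat  …(47 more)…  1838: Mon/Tue  1839: Tue/Wed  1840: Wed/Fri  1841: Fri/Sat  1842: Sat/Sun  1843: Sun/Mon  1844: Mon/Wed  1845: Wed/Thu  1846: Thu/Fri  1847: Fri/Sat  1848: Sat/Mon  1849: Mon/Tue  1850: Tue/Wed  1851: Wed/Thu
Both conditions hold in: 1792, 1804, 1832 — 3.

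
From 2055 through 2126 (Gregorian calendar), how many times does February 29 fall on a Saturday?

2

Leap years in 2055–2126: 17 of them.
Feb 29 weekday advances by 5 (mod 7) from one leap year to the next four years later (or differs when a century non-leap intervenes).
Leap-day weekdays: 2056:Tue 2060:Sun 2064:Fri 2068:Wed 2072:Mon 2076:Sat✓ 2080:Thu 2084:Tue 2088:Sun 2092:Fri 2096:Wed 2104:Fri 2108:Wed 2112:Mon 2116:Sat✓ 2120:Thu 2124:Tue
Saturday: 2076, 2116 → 2.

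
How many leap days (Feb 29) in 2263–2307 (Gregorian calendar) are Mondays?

Leap years in 2263–2307: 10 of them.
Feb 29 weekday advances by 5 (mod 7) from one leap year to the next four years later (or differs when a century non-leap intervenes).
Leap-day weekdays: 2264:Mon✓ 2268:Sat 2272:Thu 2276:Tue 2280:Sun 2284:Fri 2288:Wed 2292:Mon✓ 2296:Sat 2304:Mon✓
Monday: 2264, 2292, 2304 → 3.

3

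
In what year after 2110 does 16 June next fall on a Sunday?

From one year to the next, a fixed date's weekday advances by 1, or by 2 when a Feb 29 lies between the two dates.
2110: June 16 is Monday.
2111: Tuesday (+1)
2112: Thursday (+2)
2113: Friday (+1)
2114: Saturday (+1)
2115: Sunday (+1)
16 June falls on a Sunday in 2115.

2115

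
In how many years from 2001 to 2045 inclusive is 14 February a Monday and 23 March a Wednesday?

5

Check each year's weekday for 14 February and 23 March:
  2001: Wed/Fri  2002: Thu/Sat  2003: Fri/Sun  2004: Sat/Tue  2005: Mon/Wed ✓  2006: Tue/Thu  2007: Wed/Fri  2008: Thu/Sun  2009: Sat/Mon  2010: Sun/Tue  2011: Mon/Wed ✓  2012: Tue/Fri  2013: Thu/Sat  2014: Fri/Sun  …(17 more)…  2032: Sat/Tue  2033: Mon/Wed ✓  2034: Tue/Thu  2035: Wed/Fri  2036: Thu/Sun  2037: Sat/Mon  2038: Sun/Tue  2039: Mon/Wed ✓  2040: Tue/Fri  2041: Thu/Sat  2042: Fri/Sun  2043: Sat/Mon  2044: Sun/Wed  2045: Tue/Thu
Both conditions hold in: 2005, 2011, 2022, 2033, 2039 — 5.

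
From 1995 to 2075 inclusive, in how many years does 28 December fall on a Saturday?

12

Track 28 December's weekday year by year (advancing +1, or +2 across a Feb 29):
  1995: Thu  1996: Sat (+2) ✓  1997: Sun (+1)  1998: Mon (+1)  1999: Tue (+1)
  2000: Thu (+2)  2001: Fri (+1)  2002: Sat (+1) ✓  2003: Sun (+1)  2004: Tue (+2)
  2005: Wed (+1)  2006: Thu (+1)  2007: Fri (+1)  2008: Sun (+2)  … (53 more years) …
  2062: Thu (+1)  2063: Fri (+1)  2064: Sun (+2)  2065: Mon (+1)  2066: Tue (+1)
  2067: Wed (+1)  2068: Fri (+2)  2069: Sat (+1) ✓  2070: Sun (+1)  2071: Mon (+1)
  2072: Wed (+2)  2073: Thu (+1)  2074: Fri (+1)  2075: Sat (+1) ✓
Saturday years: 1996, 2002, 2013, 2019, 2024, 2030, 2041, 2047, 2052, 2058, 2069, 2075 — 12 in total.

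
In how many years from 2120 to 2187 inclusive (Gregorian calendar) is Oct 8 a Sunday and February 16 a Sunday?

0

Check each year's weekday for Oct 8 and February 16:
  2120: Tue/Fri  2121: Wed/Sun  2122: Thu/Mon  2123: Fri/Tue  2124: Sun/Wed  2125: Mon/Fri  2126: Tue/Sat  2127: Wed/Sun  2128: Fri/Mon  2129: Sat/Wed  2130: Sun/Thu  2131: Mon/Fri  2132: Wed/Sat  2133: Thu/Mon  …(40 more)…  2174: Sat/Wed  2175: Sun/Thu  2176: Tue/Fri  2177: Wed/Sun  2178: Thu/Mon  2179: Fri/Tue  2180: Sun/Wed  2181: Mon/Fri  2182: Tue/Sat  2183: Wed/Sun  2184: Fri/Mon  2185: Sat/Wed  2186: Sun/Thu  2187: Mon/Fri
Both conditions hold in: no year — 0.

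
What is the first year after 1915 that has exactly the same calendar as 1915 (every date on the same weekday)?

Two years share a calendar iff Jan 1 falls on the same weekday and both are leap or both are common. 1915: Jan 1 is Friday, common year.
1916: Jan 1 Saturday, leap
1917: Jan 1 Monday, common
1918: Jan 1 Tuesday, common
1919: Jan 1 Wednesday, common
1920: Jan 1 Thursday, leap
1921: Jan 1 Saturday, common
1922: Jan 1 Sunday, common
1923: Jan 1 Monday, common
1924: Jan 1 Tuesday, leap
1925: Jan 1 Thursday, common
1926: Jan 1 Friday, common
1926 matches on both conditions.

1926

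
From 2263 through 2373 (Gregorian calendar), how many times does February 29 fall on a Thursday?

4

Leap years in 2263–2373: 27 of them.
Feb 29 weekday advances by 5 (mod 7) from one leap year to the next four years later (or differs when a century non-leap intervenes).
Leap-day weekdays: 2264:Mon 2268:Sat 2272:Thu✓ 2276:Tue 2280:Sun 2284:Fri 2288:Wed 2292:Mon 2296:Sat 2304:Mon 2308:Sat 2312:Thu✓ 2316:Tue 2320:Sun 2324:Fri 2328:Wed 2332:Mon 2336:Sat 2340:Thu✓ 2344:Tue 2348:Sun 2352:Fri 2356:Wed 2360:Mon 2364:Sat 2368:Thu✓ 2372:Tue
Thursday: 2272, 2312, 2340, 2368 → 4.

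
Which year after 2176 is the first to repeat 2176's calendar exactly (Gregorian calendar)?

2216

Two years share a calendar iff Jan 1 falls on the same weekday and both are leap or both are common. 2176: Jan 1 is Monday, leap year.
2177: Jan 1 Wednesday, common
2178: Jan 1 Thursday, common
2179: Jan 1 Friday, common
2180: Jan 1 Saturday, leap
2181: Jan 1 Monday, common
2182: Jan 1 Tuesday, common
2183: Jan 1 Wednesday, common
2184: Jan 1 Thursday, leap
2185: Jan 1 Saturday, common
2186: Jan 1 Sunday, common
2187: Jan 1 Monday, common
2188: Jan 1 Tuesday, leap
2189: Jan 1 Thursday, common
2190: Jan 1 Friday, common
2191: Jan 1 Saturday, common
2192: Jan 1 Sunday, leap
2193: Jan 1 Tuesday, common
2194: Jan 1 Wednesday, common
2195: Jan 1 Thursday, common
2196: Jan 1 Friday, leap
2197: Jan 1 Sunday, common
2198: Jan 1 Monday, common
2199: Jan 1 Tuesday, common
2200: Jan 1 Wednesday, common
2201: Jan 1 Thursday, common
2202: Jan 1 Friday, common
2203: Jan 1 Saturday, common
2204: Jan 1 Sunday, leap
2205: Jan 1 Tuesday, common
2206: Jan 1 Wednesday, common
2207: Jan 1 Thursday, common
2208: Jan 1 Friday, leap
2209: Jan 1 Sunday, common
2210: Jan 1 Monday, common
2211: Jan 1 Tuesday, common
2212: Jan 1 Wednesday, leap
2213: Jan 1 Friday, common
2214: Jan 1 Saturday, common
2215: Jan 1 Sunday, common
2216: Jan 1 Monday, leap
2216 matches on both conditions.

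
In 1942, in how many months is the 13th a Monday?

Check the 13th of each month of 1942: Jan 13: Tue, Feb 13: Fri, Mar 13: Fri, Apr 13: Mon, May 13: Wed, Jun 13: Sat, Jul 13: Mon, Aug 13: Thu, Sep 13: Sun, Oct 13: Tue, Nov 13: Fri, Dec 13: Sun.
Monday occurs in April, July — 2 months.

2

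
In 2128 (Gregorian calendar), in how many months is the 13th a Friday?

Check the 13th of each month of 2128: Jan 13: Tue, Feb 13: Fri, Mar 13: Sat, Apr 13: Tue, May 13: Thu, Jun 13: Sun, Jul 13: Tue, Aug 13: Fri, Sep 13: Mon, Oct 13: Wed, Nov 13: Sat, Dec 13: Mon.
Friday occurs in February, August — 2 months.

2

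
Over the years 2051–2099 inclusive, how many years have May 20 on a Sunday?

Track May 20's weekday year by year (advancing +1, or +2 across a Feb 29):
  2051: Sat  2052: Mon (+2)  2053: Tue (+1)  2054: Wed (+1)  2055: Thu (+1)
  2056: Sat (+2)  2057: Sun (+1) ✓  2058: Mon (+1)  2059: Tue (+1)  2060: Thu (+2)
  2061: Fri (+1)  2062: Sat (+1)  2063: Sun (+1) ✓  2064: Tue (+2)  … (21 more years) …
  2086: Mon (+1)  2087: Tue (+1)  2088: Thu (+2)  2089: Fri (+1)  2090: Sat (+1)
  2091: Sun (+1) ✓  2092: Tue (+2)  2093: Wed (+1)  2094: Thu (+1)  2095: Fri (+1)
  2096: Sun (+2) ✓  2097: Mon (+1)  2098: Tue (+1)  2099: Wed (+1)
Sunday years: 2057, 2063, 2068, 2074, 2085, 2091, 2096 — 7 in total.

7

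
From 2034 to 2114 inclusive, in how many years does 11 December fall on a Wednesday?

Track 11 December's weekday year by year (advancing +1, or +2 across a Feb 29):
  2034: Mon  2035: Tue (+1)  2036: Thu (+2)  2037: Fri (+1)  2038: Sat (+1)
  2039: Sun (+1)  2040: Tue (+2)  2041: Wed (+1) ✓  2042: Thu (+1)  2043: Fri (+1)
  2044: Sun (+2)  2045: Mon (+1)  2046: Tue (+1)  2047: Wed (+1) ✓  … (53 more years) …
  2101: Sun (+1)  2102: Mon (+1)  2103: Tue (+1)  2104: Thu (+2)  2105: Fri (+1)
  2106: Sat (+1)  2107: Sun (+1)  2108: Tue (+2)  2109: Wed (+1) ✓  2110: Thu (+1)
  2111: Fri (+1)  2112: Sun (+2)  2113: Mon (+1)  2114: Tue (+1)
Wednesday years: 2041, 2047, 2052, 2058, 2069, 2075, 2080, 2086, 2097, 2109 — 10 in total.

10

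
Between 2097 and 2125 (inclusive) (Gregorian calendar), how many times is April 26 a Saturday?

Track April 26's weekday year by year (advancing +1, or +2 across a Feb 29):
  2097: Fri  2098: Sat (+1) ✓  2099: Sun (+1)  2100: Mon (+1)  2101: Tue (+1)
  2102: Wed (+1)  2103: Thu (+1)  2104: Sat (+2) ✓  2105: Sun (+1)  2106: Mon (+1)
  2107: Tue (+1)  2108: Thu (+2)  2109: Fri (+1)  2110: Sat (+1) ✓  2111: Sun (+1)
  2112: Tue (+2)  2113: Wed (+1)  2114: Thu (+1)  2115: Fri (+1)  2116: Sun (+2)
  2117: Mon (+1)  2118: Tue (+1)  2119: Wed (+1)  2120: Fri (+2)  2121: Sat (+1) ✓
  2122: Sun (+1)  2123: Mon (+1)  2124: Wed (+2)  2125: Thu (+1)
Saturday years: 2098, 2104, 2110, 2121 — 4 in total.

4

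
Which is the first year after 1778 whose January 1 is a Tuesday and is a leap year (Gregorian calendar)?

1788

Jan 1 advances by 2 weekdays after a leap year and by 1 after a common year.
1778: Jan 1 is Thursday.
1779: Friday
1780: Saturday (leap)
1781: Monday
1782: Tuesday
1783: Wednesday
1784: Thursday (leap)
1785: Saturday
1786: Sunday
1787: Monday
1788: Tuesday (leap)
1788 begins on a Tuesday and is a leap year.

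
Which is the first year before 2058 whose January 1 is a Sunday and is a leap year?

2040

Jan 1 advances by 2 weekdays after a leap year and by 1 after a common year.
2058: Jan 1 is Tuesday.
2057: Monday
2056: Saturday (leap)
2055: Friday
2054: Thursday
2053: Wednesday
2052: Monday (leap)
2051: Sunday
2050: Saturday
2049: Friday
2048: Wednesday (leap)
2047: Tuesday
2046: Monday
2045: Sunday
2044: Friday (leap)
2043: Thursday
2042: Wednesday
2041: Tuesday
2040: Sunday (leap)
2040 begins on a Sunday and is a leap year.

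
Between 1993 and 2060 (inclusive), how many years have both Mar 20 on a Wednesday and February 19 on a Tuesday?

Check each year's weekday for Mar 20 and February 19:
  1993: Sat/Fri  1994: Sun/Sat  1995: Mon/Sun  1996: Wed/Mon  1997: Thu/Wed  1998: Fri/Thu  1999: Sat/Fri  2000: Mon/Sat  2001: Tue/Mon  2002: Wed/Tue ✓  2003: Thu/Wed  2004: Sat/Thu  2005: Sun/Sat  2006: Mon/Sun  …(40 more)…  2047: Wed/Tue ✓  2048: Fri/Wed  2049: Sat/Fri  2050: Sun/Sat  2051: Mon/Sun  2052: Wed/Mon  2053: Thu/Wed  2054: Fri/Thu  2055: Sat/Fri  2056: Mon/Sat  2057: Tue/Mon  2058: Wed/Tue ✓  2059: Thu/Wed  2060: Sat/Thu
Both conditions hold in: 2002, 2013, 2019, 2030, 2041, 2047, 2058 — 7.

7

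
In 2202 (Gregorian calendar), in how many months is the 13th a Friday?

Check the 13th of each month of 2202: Jan 13: Wed, Feb 13: Sat, Mar 13: Sat, Apr 13: Tue, May 13: Thu, Jun 13: Sun, Jul 13: Tue, Aug 13: Fri, Sep 13: Mon, Oct 13: Wed, Nov 13: Sat, Dec 13: Mon.
Friday occurs in August — 1 month.

1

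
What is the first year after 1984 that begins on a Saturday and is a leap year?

2000

Jan 1 advances by 2 weekdays after a leap year and by 1 after a common year.
1984: Jan 1 is Sunday (leap).
1985: Tuesday
1986: Wednesday
1987: Thursday
1988: Friday (leap)
1989: Sunday
1990: Monday
1991: Tuesday
1992: Wednesday (leap)
1993: Friday
1994: Saturday
1995: Sunday
1996: Monday (leap)
1997: Wednesday
1998: Thursday
1999: Friday
2000: Saturday (leap)
2000 begins on a Saturday and is a leap year.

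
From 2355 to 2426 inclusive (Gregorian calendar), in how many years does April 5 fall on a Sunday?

Track April 5's weekday year by year (advancing +1, or +2 across a Feb 29):
  2355: Tue  2356: Thu (+2)  2357: Fri (+1)  2358: Sat (+1)  2359: Sun (+1) ✓
  2360: Tue (+2)  2361: Wed (+1)  2362: Thu (+1)  2363: Fri (+1)  2364: Sun (+2) ✓
  2365: Mon (+1)  2366: Tue (+1)  2367: Wed (+1)  2368: Fri (+2)  … (44 more years) …
  2413: Fri (+1)  2414: Sat (+1)  2415: Sun (+1) ✓  2416: Tue (+2)  2417: Wed (+1)
  2418: Thu (+1)  2419: Fri (+1)  2420: Sun (+2) ✓  2421: Mon (+1)  2422: Tue (+1)
  2423: Wed (+1)  2424: Fri (+2)  2425: Sat (+1)  2426: Sun (+1) ✓
Sunday years: 2359, 2364, 2370, 2381, 2387, 2392, 2398, 2409, 2415, 2420, 2426 — 11 in total.

11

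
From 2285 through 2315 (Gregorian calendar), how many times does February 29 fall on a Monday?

Leap years in 2285–2315: 6 of them.
Feb 29 weekday advances by 5 (mod 7) from one leap year to the next four years later (or differs when a century non-leap intervenes).
Leap-day weekdays: 2288:Wed 2292:Mon✓ 2296:Sat 2304:Mon✓ 2308:Sat 2312:Thu
Monday: 2292, 2304 → 2.

2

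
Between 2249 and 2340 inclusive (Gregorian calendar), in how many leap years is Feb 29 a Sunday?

3

Leap years in 2249–2340: 22 of them.
Feb 29 weekday advances by 5 (mod 7) from one leap year to the next four years later (or differs when a century non-leap intervenes).
Leap-day weekdays: 2252:Sun✓ 2256:Fri 2260:Wed 2264:Mon 2268:Sat 2272:Thu 2276:Tue 2280:Sun✓ 2284:Fri 2288:Wed 2292:Mon 2296:Sat 2304:Mon 2308:Sat 2312:Thu 2316:Tue 2320:Sun✓ 2324:Fri 2328:Wed 2332:Mon 2336:Sat 2340:Thu
Sunday: 2252, 2280, 2320 → 3.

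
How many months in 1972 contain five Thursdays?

4

A month of length L has five Thursdays iff its first Thursday is on day ≤ L−28 (so day 1–3 in a 31-day month, 1–2 in a 30-day month, day 1 in a leap February).
Checking each month of 1972: Jan starts Sat (31d); Feb starts Tue (29d); Mar starts Wed (31d) ✓; Apr starts Sat (30d); May starts Mon (31d); Jun starts Thu (30d) ✓; Jul starts Sat (31d); Aug starts Tue (31d) ✓; Sep starts Fri (30d); Oct starts Sun (31d); Nov starts Wed (30d) ✓; Dec starts Fri (31d).
Five-Thursday months: March, June, August, November → 4.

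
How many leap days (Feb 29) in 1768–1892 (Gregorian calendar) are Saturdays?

4

Leap years in 1768–1892: 31 of them.
Feb 29 weekday advances by 5 (mod 7) from one leap year to the next four years later (or differs when a century non-leap intervenes).
Leap-day weekdays: 1768:Mon 1772:Sat✓ 1776:Thu 1780:Tue 1784:Sun 1788:Fri 1792:Wed 1796:Mon 1804:Wed 1808:Mon 1812:Sat✓ 1816:Thu 1820:Tue …(5 more)… 1844:Thu 1848:Tue 1852:Sun 1856:Fri 1860:Wed 1864:Mon 1868:Sat✓ 1872:Thu 1876:Tue 1880:Sun 1884:Fri 1888:Wed 1892:Mon
Saturday: 1772, 1812, 1840, 1868 → 4.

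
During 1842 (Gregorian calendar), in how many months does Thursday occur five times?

A month of length L has five Thursdays iff its first Thursday is on day ≤ L−28 (so day 1–3 in a 31-day month, 1–2 in a 30-day month, day 1 in a leap February).
Checking each month of 1842: Jan starts Sat (31d); Feb starts Tue (28d); Mar starts Tue (31d) ✓; Apr starts Fri (30d); May starts Sun (31d); Jun starts Wed (30d) ✓; Jul starts Fri (31d); Aug starts Mon (31d); Sep starts Thu (30d) ✓; Oct starts Sat (31d); Nov starts Tue (30d); Dec starts Thu (31d) ✓.
Five-Thursday months: March, June, September, December → 4.

4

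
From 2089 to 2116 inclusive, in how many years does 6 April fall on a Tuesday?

3

Track 6 April's weekday year by year (advancing +1, or +2 across a Feb 29):
  2089: Wed  2090: Thu (+1)  2091: Fri (+1)  2092: Sun (+2)  2093: Mon (+1)
  2094: Tue (+1) ✓  2095: Wed (+1)  2096: Fri (+2)  2097: Sat (+1)  2098: Sun (+1)
  2099: Mon (+1)  2100: Tue (+1) ✓  2101: Wed (+1)  2102: Thu (+1)  2103: Fri (+1)
  2104: Sun (+2)  2105: Mon (+1)  2106: Tue (+1) ✓  2107: Wed (+1)  2108: Fri (+2)
  2109: Sat (+1)  2110: Sun (+1)  2111: Mon (+1)  2112: Wed (+2)  2113: Thu (+1)
  2114: Fri (+1)  2115: Sat (+1)  2116: Mon (+2)
Tuesday years: 2094, 2100, 2106 — 3 in total.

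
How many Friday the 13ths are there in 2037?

Check the 13th of each month of 2037: Jan 13: Tue, Feb 13: Fri, Mar 13: Fri, Apr 13: Mon, May 13: Wed, Jun 13: Sat, Jul 13: Mon, Aug 13: Thu, Sep 13: Sun, Oct 13: Tue, Nov 13: Fri, Dec 13: Sun.
Friday occurs in February, March, November — 3 months.

3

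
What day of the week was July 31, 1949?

January 1, 1949 is a Saturday.
July 31 is day 212 of the year, i.e. 211 days after Jan 1.
211 mod 7 = 1, so advance 1 weekday from Saturday: Sunday.

Sunday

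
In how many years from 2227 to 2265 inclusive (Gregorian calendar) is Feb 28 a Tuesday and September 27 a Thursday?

2

Check each year's weekday for Feb 28 and September 27:
  2227: Wed/Thu  2228: Thu/Sat  2229: Sat/Sun  2230: Sun/Mon  2231: Mon/Tue  2232: Tue/Thu ✓  2233: Thu/Fri  2234: Fri/Sat  2235: Sat/Sun  2236: Sun/Tue  2237: Tue/Wed  2238: Wed/Thu  2239: Thu/Fri  2240: Fri/Sun  …(11 more)…  2252: Sat/Mon  2253: Mon/Tue  2254: Tue/Wed  2255: Wed/Thu  2256: Thu/Sat  2257: Sat/Sun  2258: Sun/Mon  2259: Mon/Tue  2260: Tue/Thu ✓  2261: Thu/Fri  2262: Fri/Sat  2263: Sat/Sun  2264: Sun/Tue  2265: Tue/Wed
Both conditions hold in: 2232, 2260 — 2.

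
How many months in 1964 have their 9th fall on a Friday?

Check the 9th of each month of 1964: Jan 9: Thu, Feb 9: Sun, Mar 9: Mon, Apr 9: Thu, May 9: Sat, Jun 9: Tue, Jul 9: Thu, Aug 9: Sun, Sep 9: Wed, Oct 9: Fri, Nov 9: Mon, Dec 9: Wed.
Friday occurs in October — 1 month.

1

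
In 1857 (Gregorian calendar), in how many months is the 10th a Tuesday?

Check the 10th of each month of 1857: Jan 10: Sat, Feb 10: Tue, Mar 10: Tue, Apr 10: Fri, May 10: Sun, Jun 10: Wed, Jul 10: Fri, Aug 10: Mon, Sep 10: Thu, Oct 10: Sat, Nov 10: Tue, Dec 10: Thu.
Tuesday occurs in February, March, November — 3 months.

3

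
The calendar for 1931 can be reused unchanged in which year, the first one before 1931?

1925

Two years share a calendar iff Jan 1 falls on the same weekday and both are leap or both are common. 1931: Jan 1 is Thursday, common year.
1930: Jan 1 Wednesday, common
1929: Jan 1 Tuesday, common
1928: Jan 1 Sunday, leap
1927: Jan 1 Saturday, common
1926: Jan 1 Friday, common
1925: Jan 1 Thursday, common
1925 matches on both conditions.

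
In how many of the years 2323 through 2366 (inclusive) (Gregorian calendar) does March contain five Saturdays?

19

March has 31 days; it has five Saturdays when Saturday falls among the first (month-length − 28) days — i.e. when March 1 is one of Saturday/Friday/Thursday.
March 1 by year: 2323:Thu✓ 2324:Sat✓ 2325:Sun 2326:Mon 2327:Tue 2328:Thu✓ 2329:Fri✓ 2330:Sat✓ 2331:Sun 2332:Tue 2333:Wed 2334:Thu✓ 2335:Fri✓ 2336:Sun 2337:Mon …(14 more)… 2352:Sat✓ 2353:Sun 2354:Mon 2355:Tue 2356:Thu✓ 2357:Fri✓ 2358:Sat✓ 2359:Sun 2360:Tue 2361:Wed 2362:Thu✓ 2363:Fri✓ 2364:Sun 2365:Mon 2366:Tue
Years with five Saturdays: 2323, 2324, 2328, 2329, 2330, 2334, 2335, 2340, 2341, 2345, 2346, 2347, 2351, 2352, 2356, 2357, 2358, 2362, 2363 → 19.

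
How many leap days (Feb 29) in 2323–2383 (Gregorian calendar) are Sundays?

Leap years in 2323–2383: 15 of them.
Feb 29 weekday advances by 5 (mod 7) from one leap year to the next four years later (or differs when a century non-leap intervenes).
Leap-day weekdays: 2324:Fri 2328:Wed 2332:Mon 2336:Sat 2340:Thu 2344:Tue 2348:Sun✓ 2352:Fri 2356:Wed 2360:Mon 2364:Sat 2368:Thu 2372:Tue 2376:Sun✓ 2380:Fri
Sunday: 2348, 2376 → 2.

2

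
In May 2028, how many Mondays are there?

May 2028 has 31 days and begins on Monday.
The first Monday is May 1.
Mondays fall on 1, 8, 15, 22, 29 — that's 5.

5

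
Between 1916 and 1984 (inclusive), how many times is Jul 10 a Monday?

10

Track Jul 10's weekday year by year (advancing +1, or +2 across a Feb 29):
  1916: Mon ✓  1917: Tue (+1)  1918: Wed (+1)  1919: Thu (+1)  1920: Sat (+2)
  1921: Sun (+1)  1922: Mon (+1) ✓  1923: Tue (+1)  1924: Thu (+2)  1925: Fri (+1)
  1926: Sat (+1)  1927: Sun (+1)  1928: Tue (+2)  1929: Wed (+1)  … (41 more years) …
  1971: Sat (+1)  1972: Mon (+2) ✓  1973: Tue (+1)  1974: Wed (+1)  1975: Thu (+1)
  1976: Sat (+2)  1977: Sun (+1)  1978: Mon (+1) ✓  1979: Tue (+1)  1980: Thu (+2)
  1981: Fri (+1)  1982: Sat (+1)  1983: Sun (+1)  1984: Tue (+2)
Monday years: 1916, 1922, 1933, 1939, 1944, 1950, 1961, 1967, 1972, 1978 — 10 in total.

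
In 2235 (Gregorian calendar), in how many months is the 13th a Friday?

3

Check the 13th of each month of 2235: Jan 13: Tue, Feb 13: Fri, Mar 13: Fri, Apr 13: Mon, May 13: Wed, Jun 13: Sat, Jul 13: Mon, Aug 13: Thu, Sep 13: Sun, Oct 13: Tue, Nov 13: Fri, Dec 13: Sun.
Friday occurs in February, March, November — 3 months.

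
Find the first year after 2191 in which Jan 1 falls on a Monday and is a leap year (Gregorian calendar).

2216

Jan 1 advances by 2 weekdays after a leap year and by 1 after a common year.
2191: Jan 1 is Saturday.
2192: Sunday (leap)
2193: Tuesday
2194: Wednesday
2195: Thursday
2196: Friday (leap)
2197: Sunday
2198: Monday
2199: Tuesday
2200: Wednesday
2201: Thursday
2202: Friday
2203: Saturday
2204: Sunday (leap)
2205: Tuesday
2206: Wednesday
2207: Thursday
2208: Friday (leap)
2209: Sunday
2210: Monday
2211: Tuesday
2212: Wednesday (leap)
2213: Friday
2214: Saturday
2215: Sunday
2216: Monday (leap)
2216 begins on a Monday and is a leap year.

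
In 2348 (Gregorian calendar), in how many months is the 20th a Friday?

Check the 20th of each month of 2348: Jan 20: Tue, Feb 20: Fri, Mar 20: Sat, Apr 20: Tue, May 20: Thu, Jun 20: Sun, Jul 20: Tue, Aug 20: Fri, Sep 20: Mon, Oct 20: Wed, Nov 20: Sat, Dec 20: Mon.
Friday occurs in February, August — 2 months.

2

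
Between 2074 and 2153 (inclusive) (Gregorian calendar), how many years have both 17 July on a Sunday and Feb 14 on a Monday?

9

Check each year's weekday for 17 July and Feb 14:
  2074: Tue/Wed  2075: Wed/Thu  2076: Fri/Fri  2077: Sat/Sun  2078: Sun/Mon ✓  2079: Mon/Tue  2080: Wed/Wed  2081: Thu/Fri  2082: Fri/Sat  2083: Sat/Sun  2084: Mon/Mon  2085: Tue/Wed  2086: Wed/Thu  2087: Thu/Fri  …(52 more)…  2140: Sun/Sun  2141: Mon/Tue  2142: Tue/Wed  2143: Wed/Thu  2144: Fri/Fri  2145: Sat/Sun  2146: Sun/Mon ✓  2147: Mon/Tue  2148: Wed/Wed  2149: Thu/Fri  2150: Fri/Sat  2151: Sat/Sun  2152: Mon/Mon  2153: Tue/Wed
Both conditions hold in: 2078, 2089, 2095, 2101, 2107, 2118, 2129, 2135, 2146 — 9.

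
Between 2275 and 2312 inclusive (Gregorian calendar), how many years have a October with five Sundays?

17

October has 31 days; it has five Sundays when Sunday falls among the first (month-length − 28) days — i.e. when October 1 is one of Sunday/Saturday/Friday.
October 1 by year: 2275:Fri✓ 2276:Sun✓ 2277:Mon 2278:Tue 2279:Wed 2280:Fri✓ 2281:Sat✓ 2282:Sun✓ 2283:Mon 2284:Wed 2285:Thu 2286:Fri✓ 2287:Sat✓ 2288:Mon 2289:Tue …(8 more)… 2298:Sat✓ 2299:Sun✓ 2300:Mon 2301:Tue 2302:Wed 2303:Thu 2304:Sat✓ 2305:Sun✓ 2306:Mon 2307:Tue 2308:Thu 2309:Fri✓ 2310:Sat✓ 2311:Sun✓ 2312:Tue
Years with five Sundays: 2275, 2276, 2280, 2281, 2282, 2286, 2287, 2292, 2293, 2297, 2298, 2299, 2304, 2305, 2309, 2310, 2311 → 17.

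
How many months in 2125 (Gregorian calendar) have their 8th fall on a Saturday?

2

Check the 8th of each month of 2125: Jan 8: Mon, Feb 8: Thu, Mar 8: Thu, Apr 8: Sun, May 8: Tue, Jun 8: Fri, Jul 8: Sun, Aug 8: Wed, Sep 8: Sat, Oct 8: Mon, Nov 8: Thu, Dec 8: Sat.
Saturday occurs in September, December — 2 months.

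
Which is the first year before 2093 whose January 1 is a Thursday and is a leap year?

Jan 1 advances by 2 weekdays after a leap year and by 1 after a common year.
2093: Jan 1 is Thursday.
2092: Tuesday (leap)
2091: Monday
2090: Sunday
2089: Saturday
2088: Thursday (leap)
2088 begins on a Thursday and is a leap year.

2088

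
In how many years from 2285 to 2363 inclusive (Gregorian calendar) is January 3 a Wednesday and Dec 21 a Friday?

9

Check each year's weekday for January 3 and Dec 21:
  2285: Sat/Mon  2286: Sun/Tue  2287: Mon/Wed  2288: Tue/Fri  2289: Thu/Sat  2290: Fri/Sun  2291: Sat/Mon  2292: Sun/Wed  2293: Tue/Thu  2294: Wed/Fri ✓  2295: Thu/Sat  2296: Fri/Mon  2297: Sun/Tue  2298: Mon/Wed  …(51 more)…  2350: Tue/Thu  2351: Wed/Fri ✓  2352: Thu/Sun  2353: Sat/Mon  2354: Sun/Tue  2355: Mon/Wed  2356: Tue/Fri  2357: Thu/Sat  2358: Fri/Sun  2359: Sat/Mon  2360: Sun/Wed  2361: Tue/Thu  2362: Wed/Fri ✓  2363: Thu/Sat
Both conditions hold in: 2294, 2300, 2306, 2317, 2323, 2334, 2345, 2351, 2362 — 9.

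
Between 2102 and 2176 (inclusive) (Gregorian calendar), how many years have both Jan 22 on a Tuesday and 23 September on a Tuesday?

Check each year's weekday for Jan 22 and 23 September:
  2102: Sun/Sat  2103: Mon/Sun  2104: Tue/Tue ✓  2105: Thu/Wed  2106: Fri/Thu  2107: Sat/Fri  2108: Sun/Sun  2109: Tue/Mon  2110: Wed/Tue  2111: Thu/Wed  2112: Fri/Fri  2113: Sun/Sat  2114: Mon/Sun  2115: Tue/Mon  …(47 more)…  2163: Sat/Fri  2164: Sun/Sun  2165: Tue/Mon  2166: Wed/Tue  2167: Thu/Wed  2168: Fri/Fri  2169: Sun/Sat  2170: Mon/Sun  2171: Tue/Mon  2172: Wed/Wed  2173: Fri/Thu  2174: Sat/Fri  2175: Sun/Sat  2176: Mon/Mon
Both conditions hold in: 2104, 2132, 2160 — 3.

3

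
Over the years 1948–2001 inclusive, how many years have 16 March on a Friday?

8

Track 16 March's weekday year by year (advancing +1, or +2 across a Feb 29):
  1948: Tue  1949: Wed (+1)  1950: Thu (+1)  1951: Fri (+1) ✓  1952: Sun (+2)
  1953: Mon (+1)  1954: Tue (+1)  1955: Wed (+1)  1956: Fri (+2) ✓  1957: Sat (+1)
  1958: Sun (+1)  1959: Mon (+1)  1960: Wed (+2)  1961: Thu (+1)  … (26 more years) …
  1988: Wed (+2)  1989: Thu (+1)  1990: Fri (+1) ✓  1991: Sat (+1)  1992: Mon (+2)
  1993: Tue (+1)  1994: Wed (+1)  1995: Thu (+1)  1996: Sat (+2)  1997: Sun (+1)
  1998: Mon (+1)  1999: Tue (+1)  2000: Thu (+2)  2001: Fri (+1) ✓
Friday years: 1951, 1956, 1962, 1973, 1979, 1984, 1990, 2001 — 8 in total.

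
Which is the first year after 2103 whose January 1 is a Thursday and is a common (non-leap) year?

2105

Jan 1 advances by 2 weekdays after a leap year and by 1 after a common year.
2103: Jan 1 is Monday.
2104: Tuesday (leap)
2105: Thursday
2105 begins on a Thursday and is a common year.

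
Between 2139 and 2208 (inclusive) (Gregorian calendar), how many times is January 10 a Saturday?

11

Track January 10's weekday year by year (advancing +1, or +2 across a Feb 29):
  2139: Sat ✓  2140: Sun (+1)  2141: Tue (+2)  2142: Wed (+1)  2143: Thu (+1)
  2144: Fri (+1)  2145: Sun (+2)  2146: Mon (+1)  2147: Tue (+1)  2148: Wed (+1)
  2149: Fri (+2)  2150: Sat (+1) ✓  2151: Sun (+1)  2152: Mon (+1)  … (42 more years) …
  2195: Sat (+1) ✓  2196: Sun (+1)  2197: Tue (+2)  2198: Wed (+1)  2199: Thu (+1)
  2200: Fri (+1)  2201: Sat (+1) ✓  2202: Sun (+1)  2203: Mon (+1)  2204: Tue (+1)
  2205: Thu (+2)  2206: Fri (+1)  2207: Sat (+1) ✓  2208: Sun (+1)
Saturday years: 2139, 2150, 2156, 2161, 2167, 2178, 2184, 2189, 2195, 2201, 2207 — 11 in total.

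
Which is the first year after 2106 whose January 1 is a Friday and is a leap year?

2112

Jan 1 advances by 2 weekdays after a leap year and by 1 after a common year.
2106: Jan 1 is Friday.
2107: Saturday
2108: Sunday (leap)
2109: Tuesday
2110: Wednesday
2111: Thursday
2112: Friday (leap)
2112 begins on a Friday and is a leap year.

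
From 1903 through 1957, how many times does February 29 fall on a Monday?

2

Leap years in 1903–1957: 14 of them.
Feb 29 weekday advances by 5 (mod 7) from one leap year to the next four years later (or differs when a century non-leap intervenes).
Leap-day weekdays: 1904:Mon✓ 1908:Sat 1912:Thu 1916:Tue 1920:Sun 1924:Fri 1928:Wed 1932:Mon✓ 1936:Sat 1940:Thu 1944:Tue 1948:Sun 1952:Fri 1956:Wed
Monday: 1904, 1932 → 2.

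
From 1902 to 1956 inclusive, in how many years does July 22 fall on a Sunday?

Track July 22's weekday year by year (advancing +1, or +2 across a Feb 29):
  1902: Tue  1903: Wed (+1)  1904: Fri (+2)  1905: Sat (+1)  1906: Sun (+1) ✓
  1907: Mon (+1)  1908: Wed (+2)  1909: Thu (+1)  1910: Fri (+1)  1911: Sat (+1)
  1912: Mon (+2)  1913: Tue (+1)  1914: Wed (+1)  1915: Thu (+1)  … (27 more years) …
  1943: Thu (+1)  1944: Sat (+2)  1945: Sun (+1) ✓  1946: Mon (+1)  1947: Tue (+1)
  1948: Thu (+2)  1949: Fri (+1)  1950: Sat (+1)  1951: Sun (+1) ✓  1952: Tue (+2)
  1953: Wed (+1)  1954: Thu (+1)  1955: Fri (+1)  1956: Sun (+2) ✓
Sunday years: 1906, 1917, 1923, 1928, 1934, 1945, 1951, 1956 — 8 in total.

8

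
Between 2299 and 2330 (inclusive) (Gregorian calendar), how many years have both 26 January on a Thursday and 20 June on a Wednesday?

1

Check each year's weekday for 26 January and 20 June:
  2299: Thu/Tue  2300: Fri/Wed  2301: Sat/Thu  2302: Sun/Fri  2303: Mon/Sat  2304: Tue/Mon  2305: Thu/Tue  2306: Fri/Wed  2307: Sat/Thu  2308: Sun/Sat  2309: Tue/Sun  2310: Wed/Mon  2311: Thu/Tue  2312: Fri/Thu  …(4 more)…  2317: Fri/Wed  2318: Sat/Thu  2319: Sun/Fri  2320: Mon/Sun  2321: Wed/Mon  2322: Thu/Tue  2323: Fri/Wed  2324: Sat/Fri  2325: Mon/Sat  2326: Tue/Sun  2327: Wed/Mon  2328: Thu/Wed ✓  2329: Sat/Thu  2330: Sun/Fri
Both conditions hold in: 2328 — 1.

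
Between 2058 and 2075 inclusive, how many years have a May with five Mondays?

May has 31 days; it has five Mondays when Monday falls among the first (month-length − 28) days — i.e. when May 1 is one of Monday/Sunday/Saturday.
May 1 by year: 2058:Wed 2059:Thu 2060:Sat✓ 2061:Sun✓ 2062:Mon✓ 2063:Tue 2064:Thu 2065:Fri 2066:Sat✓ 2067:Sun✓ 2068:Tue 2069:Wed 2070:Thu 2071:Fri 2072:Sun✓ 2073:Mon✓ 2074:Tue 2075:Wed
Years with five Mondays: 2060, 2061, 2062, 2066, 2067, 2072, 2073 → 7.

7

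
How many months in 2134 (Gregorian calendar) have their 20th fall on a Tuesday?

Check the 20th of each month of 2134: Jan 20: Wed, Feb 20: Sat, Mar 20: Sat, Apr 20: Tue, May 20: Thu, Jun 20: Sun, Jul 20: Tue, Aug 20: Fri, Sep 20: Mon, Oct 20: Wed, Nov 20: Sat, Dec 20: Mon.
Tuesday occurs in April, July — 2 months.

2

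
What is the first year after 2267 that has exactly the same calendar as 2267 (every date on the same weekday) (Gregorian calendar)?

2278

Two years share a calendar iff Jan 1 falls on the same weekday and both are leap or both are common. 2267: Jan 1 is Tuesday, common year.
2268: Jan 1 Wednesday, leap
2269: Jan 1 Friday, common
2270: Jan 1 Saturday, common
2271: Jan 1 Sunday, common
2272: Jan 1 Monday, leap
2273: Jan 1 Wednesday, common
2274: Jan 1 Thursday, common
2275: Jan 1 Friday, common
2276: Jan 1 Saturday, leap
2277: Jan 1 Monday, common
2278: Jan 1 Tuesday, common
2278 matches on both conditions.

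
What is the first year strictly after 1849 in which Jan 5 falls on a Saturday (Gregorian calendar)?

From one year to the next, a fixed date's weekday advances by 1, or by 2 when a Feb 29 lies between the two dates.
1849: January 5 is Friday.
1850: Saturday (+1)
Jan 5 falls on a Saturday in 1850.

1850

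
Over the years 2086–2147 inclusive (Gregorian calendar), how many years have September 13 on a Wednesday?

8

Track September 13's weekday year by year (advancing +1, or +2 across a Feb 29):
  2086: Fri  2087: Sat (+1)  2088: Mon (+2)  2089: Tue (+1)  2090: Wed (+1) ✓
  2091: Thu (+1)  2092: Sat (+2)  2093: Sun (+1)  2094: Mon (+1)  2095: Tue (+1)
  2096: Thu (+2)  2097: Fri (+1)  2098: Sat (+1)  2099: Sun (+1)  … (34 more years) …
  2134: Mon (+1)  2135: Tue (+1)  2136: Thu (+2)  2137: Fri (+1)  2138: Sat (+1)
  2139: Sun (+1)  2140: Tue (+2)  2141: Wed (+1) ✓  2142: Thu (+1)  2143: Fri (+1)
  2144: Sun (+2)  2145: Mon (+1)  2146: Tue (+1)  2147: Wed (+1) ✓
Wednesday years: 2090, 2102, 2113, 2119, 2124, 2130, 2141, 2147 — 8 in total.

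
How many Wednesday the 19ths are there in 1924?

Check the 19th of each month of 1924: Jan 19: Sat, Feb 19: Tue, Mar 19: Wed, Apr 19: Sat, May 19: Mon, Jun 19: Thu, Jul 19: Sat, Aug 19: Tue, Sep 19: Fri, Oct 19: Sun, Nov 19: Wed, Dec 19: Fri.
Wednesday occurs in March, November — 2 months.

2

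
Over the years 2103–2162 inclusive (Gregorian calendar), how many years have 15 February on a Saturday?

8

Track 15 February's weekday year by year (advancing +1, or +2 across a Feb 29):
  2103: Thu  2104: Fri (+1)  2105: Sun (+2)  2106: Mon (+1)  2107: Tue (+1)
  2108: Wed (+1)  2109: Fri (+2)  2110: Sat (+1) ✓  2111: Sun (+1)  2112: Mon (+1)
  2113: Wed (+2)  2114: Thu (+1)  2115: Fri (+1)  2116: Sat (+1) ✓  … (32 more years) …
  2149: Sat (+2) ✓  2150: Sun (+1)  2151: Mon (+1)  2152: Tue (+1)  2153: Thu (+2)
  2154: Fri (+1)  2155: Sat (+1) ✓  2156: Sun (+1)  2157: Tue (+2)  2158: Wed (+1)
  2159: Thu (+1)  2160: Fri (+1)  2161: Sun (+2)  2162: Mon (+1)
Saturday years: 2110, 2116, 2121, 2127, 2138, 2144, 2149, 2155 — 8 in total.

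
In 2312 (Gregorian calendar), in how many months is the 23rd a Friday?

Check the 23rd of each month of 2312: Jan 23: Tue, Feb 23: Fri, Mar 23: Sat, Apr 23: Tue, May 23: Thu, Jun 23: Sun, Jul 23: Tue, Aug 23: Fri, Sep 23: Mon, Oct 23: Wed, Nov 23: Sat, Dec 23: Mon.
Friday occurs in February, August — 2 months.

2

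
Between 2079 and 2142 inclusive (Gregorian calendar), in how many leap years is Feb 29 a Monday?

2

Leap years in 2079–2142: 15 of them.
Feb 29 weekday advances by 5 (mod 7) from one leap year to the next four years later (or differs when a century non-leap intervenes).
Leap-day weekdays: 2080:Thu 2084:Tue 2088:Sun 2092:Fri 2096:Wed 2104:Fri 2108:Wed 2112:Mon✓ 2116:Sat 2120:Thu 2124:Tue 2128:Sun 2132:Fri 2136:Wed 2140:Mon✓
Monday: 2112, 2140 → 2.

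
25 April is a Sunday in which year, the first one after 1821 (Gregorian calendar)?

From one year to the next, a fixed date's weekday advances by 1, or by 2 when a Feb 29 lies between the two dates.
1821: April 25 is Wednesday.
1822: Thursday (+1)
1823: Friday (+1)
1824: Sunday (+2)
25 April falls on a Sunday in 1824.

1824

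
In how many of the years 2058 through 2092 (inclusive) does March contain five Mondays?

15

March has 31 days; it has five Mondays when Monday falls among the first (month-length − 28) days — i.e. when March 1 is one of Monday/Sunday/Saturday.
March 1 by year: 2058:Fri 2059:Sat✓ 2060:Mon✓ 2061:Tue 2062:Wed 2063:Thu 2064:Sat✓ 2065:Sun✓ 2066:Mon✓ 2067:Tue 2068:Thu 2069:Fri 2070:Sat✓ 2071:Sun✓ 2072:Tue …(5 more)… 2078:Tue 2079:Wed 2080:Fri 2081:Sat✓ 2082:Sun✓ 2083:Mon✓ 2084:Wed 2085:Thu 2086:Fri 2087:Sat✓ 2088:Mon✓ 2089:Tue 2090:Wed 2091:Thu 2092:Sat✓
Years with five Mondays: 2059, 2060, 2064, 2065, 2066, 2070, 2071, 2076, 2077, 2081, 2082, 2083, 2087, 2088, 2092 → 15.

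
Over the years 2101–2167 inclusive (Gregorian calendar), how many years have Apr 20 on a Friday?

Track Apr 20's weekday year by year (advancing +1, or +2 across a Feb 29):
  2101: Wed  2102: Thu (+1)  2103: Fri (+1) ✓  2104: Sun (+2)  2105: Mon (+1)
  2106: Tue (+1)  2107: Wed (+1)  2108: Fri (+2) ✓  2109: Sat (+1)  2110: Sun (+1)
  2111: Mon (+1)  2112: Wed (+2)  2113: Thu (+1)  2114: Fri (+1) ✓  … (39 more years) …
  2154: Sat (+1)  2155: Sun (+1)  2156: Tue (+2)  2157: Wed (+1)  2158: Thu (+1)
  2159: Fri (+1) ✓  2160: Sun (+2)  2161: Mon (+1)  2162: Tue (+1)  2163: Wed (+1)
  2164: Fri (+2) ✓  2165: Sat (+1)  2166: Sun (+1)  2167: Mon (+1)
Friday years: 2103, 2108, 2114, 2125, 2131, 2136, 2142, 2153, 2159, 2164 — 10 in total.

10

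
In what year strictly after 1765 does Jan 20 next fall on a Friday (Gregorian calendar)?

From one year to the next, a fixed date's weekday advances by 1, or by 2 when a Feb 29 lies between the two dates.
1765: January 20 is Sunday.
1766: Monday (+1)
1767: Tuesday (+1)
1768: Wednesday (+1)
1769: Friday (+2)
Jan 20 falls on a Friday in 1769.

1769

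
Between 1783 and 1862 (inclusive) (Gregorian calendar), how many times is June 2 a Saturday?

Track June 2's weekday year by year (advancing +1, or +2 across a Feb 29):
  1783: Mon  1784: Wed (+2)  1785: Thu (+1)  1786: Fri (+1)  1787: Sat (+1) ✓
  1788: Mon (+2)  1789: Tue (+1)  1790: Wed (+1)  1791: Thu (+1)  1792: Sat (+2) ✓
  1793: Sun (+1)  1794: Mon (+1)  1795: Tue (+1)  1796: Thu (+2)  … (52 more years) …
  1849: Sat (+1) ✓  1850: Sun (+1)  1851: Mon (+1)  1852: Wed (+2)  1853: Thu (+1)
  1854: Fri (+1)  1855: Sat (+1) ✓  1856: Mon (+2)  1857: Tue (+1)  1858: Wed (+1)
  1859: Thu (+1)  1860: Sat (+2) ✓  1861: Sun (+1)  1862: Mon (+1)
Saturday years: 1787, 1792, 1798, 1804, 1810, 1821, 1827, 1832, 1838, 1849, 1855, 1860 — 12 in total.

12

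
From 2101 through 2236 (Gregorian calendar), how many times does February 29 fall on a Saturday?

Leap years in 2101–2236: 33 of them.
Feb 29 weekday advances by 5 (mod 7) from one leap year to the next four years later (or differs when a century non-leap intervenes).
Leap-day weekdays: 2104:Fri 2108:Wed 2112:Mon 2116:Sat✓ 2120:Thu 2124:Tue 2128:Sun 2132:Fri 2136:Wed 2140:Mon 2144:Sat✓ 2148:Thu 2152:Tue …(7 more)… 2184:Sun 2188:Fri 2192:Wed 2196:Mon 2204:Wed 2208:Mon 2212:Sat✓ 2216:Thu 2220:Tue 2224:Sun 2228:Fri 2232:Wed 2236:Mon
Saturday: 2116, 2144, 2172, 2212 → 4.

4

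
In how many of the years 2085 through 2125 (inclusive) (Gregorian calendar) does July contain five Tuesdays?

18

July has 31 days; it has five Tuesdays when Tuesday falls among the first (month-length − 28) days — i.e. when July 1 is one of Tuesday/Monday/Sunday.
July 1 by year: 2085:Sun✓ 2086:Mon✓ 2087:Tue✓ 2088:Thu 2089:Fri 2090:Sat 2091:Sun✓ 2092:Tue✓ 2093:Wed 2094:Thu 2095:Fri 2096:Sun✓ 2097:Mon✓ 2098:Tue✓ 2099:Wed …(11 more)… 2111:Wed 2112:Fri 2113:Sat 2114:Sun✓ 2115:Mon✓ 2116:Wed 2117:Thu 2118:Fri 2119:Sat 2120:Mon✓ 2121:Tue✓ 2122:Wed 2123:Thu 2124:Sat 2125:Sun✓
Years with five Tuesdays: 2085, 2086, 2087, 2091, 2092, 2096, 2097, 2098, 2103, 2104, 2108, 2109, 2110, 2114, 2115, 2120, 2121, 2125 → 18.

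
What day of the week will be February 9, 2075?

January 1, 2075 is a Tuesday.
February 9 is day 40 of the year, i.e. 39 days after Jan 1.
39 mod 7 = 4, so advance 4 weekdays from Tuesday: Saturday.

Saturday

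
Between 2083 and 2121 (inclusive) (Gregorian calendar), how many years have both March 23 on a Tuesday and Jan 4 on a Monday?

5

Check each year's weekday for March 23 and Jan 4:
  2083: Tue/Mon ✓  2084: Thu/Tue  2085: Fri/Thu  2086: Sat/Fri  2087: Sun/Sat  2088: Tue/Sun  2089: Wed/Tue  2090: Thu/Wed  2091: Fri/Thu  2092: Sun/Fri  2093: Mon/Sun  2094: Tue/Mon ✓  2095: Wed/Tue  2096: Fri/Wed  …(11 more)…  2108: Fri/Wed  2109: Sat/Fri  2110: Sun/Sat  2111: Mon/Sun  2112: Wed/Mon  2113: Thu/Wed  2114: Fri/Thu  2115: Sat/Fri  2116: Mon/Sat  2117: Tue/Mon ✓  2118: Wed/Tue  2119: Thu/Wed  2120: Sat/Thu  2121: Sun/Sat
Both conditions hold in: 2083, 2094, 2100, 2106, 2117 — 5.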